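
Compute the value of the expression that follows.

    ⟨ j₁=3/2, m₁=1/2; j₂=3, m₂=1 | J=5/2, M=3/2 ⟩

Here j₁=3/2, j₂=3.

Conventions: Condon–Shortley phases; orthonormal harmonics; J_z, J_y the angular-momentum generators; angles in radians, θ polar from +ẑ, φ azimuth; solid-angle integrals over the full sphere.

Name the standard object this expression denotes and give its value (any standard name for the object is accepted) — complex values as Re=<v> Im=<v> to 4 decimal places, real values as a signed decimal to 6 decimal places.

Clebsch–Gordan coefficient, −√(7/20) ≈ -0.591608

This is a Clebsch–Gordan (vector-coupling) coefficient.
√[6·2!1!4!/8! · 2!1!4!2!4!1!] = √(576/35)
  +(−1)^0/∏(0,2,1,4,0,0)! = 1/48  (running 1/48)
  +(−1)^1/∏(1,1,0,3,1,1)! = -1/6  (running -7/48)
⟨..|..⟩ = √(576/35)·(-7/48) = -0.591608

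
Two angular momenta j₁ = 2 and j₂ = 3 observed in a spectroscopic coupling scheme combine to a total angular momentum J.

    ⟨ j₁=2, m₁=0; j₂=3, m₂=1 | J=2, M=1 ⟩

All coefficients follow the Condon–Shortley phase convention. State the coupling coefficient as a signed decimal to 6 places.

+√(1/7) = +0.377964

j₁+j₂−J=3  J+j₁−j₂=1  J−j₁+j₂=3  j₁+j₂+J+1=8
(j₁±m₁, j₂±m₂, J±M) = (2,2,4,2,3,1)
P² = 36/7
sum k=1..2:
  [1] −1/12 = -1/12
  [2] +1/4 = 1/4
S = 1/6
C² = P²·S² = 1/7 ; C = +0.377964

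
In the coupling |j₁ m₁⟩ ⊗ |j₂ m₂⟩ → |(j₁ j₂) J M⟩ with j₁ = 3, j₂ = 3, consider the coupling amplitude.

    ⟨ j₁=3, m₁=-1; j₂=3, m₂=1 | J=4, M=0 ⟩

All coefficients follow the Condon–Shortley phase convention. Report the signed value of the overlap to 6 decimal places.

+√(1/154) ≈ +0.080582

triangle: 2!*4!*4!/11! = 1152/39916800
(j±m)!: 2!*4!*4!*2!*4!*4! = 1327104
prefactor² = (2J+1)*Δ*N² = 663552/1925
  k=0: +1/(0!*2!*4!*4!*0!*0!) = 1/1152
  k=1: −1/(1!*1!*3!*3!*1!*1!) = -1/36
  k=2: +1/(2!*0!*2!*2!*2!*2!) = 1/32
Σ = 5/1152  ⇒  CG² = 663552/1925*(5/1152)² = 1/154
CG = +√(1/154) = +0.080582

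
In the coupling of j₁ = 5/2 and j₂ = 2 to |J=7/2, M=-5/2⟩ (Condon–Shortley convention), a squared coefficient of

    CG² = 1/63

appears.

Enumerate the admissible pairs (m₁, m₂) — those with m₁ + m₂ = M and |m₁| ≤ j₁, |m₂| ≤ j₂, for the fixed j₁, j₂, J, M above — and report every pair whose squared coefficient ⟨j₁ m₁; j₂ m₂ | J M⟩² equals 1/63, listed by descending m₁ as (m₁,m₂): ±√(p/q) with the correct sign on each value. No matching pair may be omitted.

Admissible pairs with m₁+m₂ = M = -5/2: (-5/2,0), (-3/2,-1), (-1/2,-2)
  (m₁,m₂)=(-1/2,-2): CG² = 32/63, CG = +√(32/63)
  (m₁,m₂)=(-3/2,-1): CG² = 1/63, CG = −√(1/63)   ← matches the target
  (m₁,m₂)=(-5/2,0): CG² = 10/21, CG = −√(10/21)
Pairs with CG² = 1/63: (-3/2,-1): −√(1/63)

(-3/2,-1): −√(1/63)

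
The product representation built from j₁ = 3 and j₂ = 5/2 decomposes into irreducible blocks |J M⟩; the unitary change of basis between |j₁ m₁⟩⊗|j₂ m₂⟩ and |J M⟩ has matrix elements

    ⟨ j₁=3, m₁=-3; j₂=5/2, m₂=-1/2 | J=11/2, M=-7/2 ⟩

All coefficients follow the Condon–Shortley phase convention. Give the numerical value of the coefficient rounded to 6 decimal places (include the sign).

√[12·0!6!5!/12! · 0!6!2!3!2!9!] = √(149299200/11)
  +(−1)^0/∏(0,0,6,2,0,3)! = 1/8640  (running 1/8640)
⟨..|..⟩ = √(149299200/11)·(1/8640) = +0.426401

+0.426401  (= +√(2/11))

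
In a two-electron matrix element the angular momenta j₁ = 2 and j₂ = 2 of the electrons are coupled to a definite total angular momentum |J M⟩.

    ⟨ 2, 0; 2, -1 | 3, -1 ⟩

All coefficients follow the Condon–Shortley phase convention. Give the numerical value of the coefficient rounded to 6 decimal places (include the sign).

j₁+j₂−J=1  J+j₁−j₂=3  J−j₁+j₂=3  j₁+j₂+J+1=8
(j₁±m₁, j₂±m₂, J±M) = (2,2,1,3,2,4)
P² = 36/5
sum k=0..1:
  [0] +1/4 = 1/4
  [1] −1/12 = -1/12
S = 1/6
C² = P²·S² = 1/5 ; C = +0.447214

+0.447214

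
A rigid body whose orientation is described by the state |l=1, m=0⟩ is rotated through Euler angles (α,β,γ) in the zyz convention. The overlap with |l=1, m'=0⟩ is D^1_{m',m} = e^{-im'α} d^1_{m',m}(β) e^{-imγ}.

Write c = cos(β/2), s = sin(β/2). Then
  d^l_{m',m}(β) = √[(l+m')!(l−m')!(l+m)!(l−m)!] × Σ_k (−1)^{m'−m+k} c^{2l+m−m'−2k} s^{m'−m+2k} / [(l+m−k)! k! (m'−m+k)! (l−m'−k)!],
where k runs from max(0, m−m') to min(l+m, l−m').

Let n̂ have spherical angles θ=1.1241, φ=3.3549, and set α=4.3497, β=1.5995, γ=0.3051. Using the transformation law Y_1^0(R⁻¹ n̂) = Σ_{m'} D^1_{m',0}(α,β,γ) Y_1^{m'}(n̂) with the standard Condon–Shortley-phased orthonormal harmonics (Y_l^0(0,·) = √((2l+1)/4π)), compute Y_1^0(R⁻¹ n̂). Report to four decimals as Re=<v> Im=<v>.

Re=0.2339 Im=0.0000

Need the full column D^1_{m',0} for m'=−1..1 at α=4.3497, β=1.5995, γ=0.3051.
cos(β/2)=0.696886, sin(β/2)=0.717182
d^1_{-1,0}: single k=1 term ⇒ +0.706816;  D = -0.250771-0.660834i
d^1_{0,0}: k∈[0..1] ⇒ +0.485650 -0.514350 = -0.028700;  D = -0.028700+0.000000i
d^1_{1,0}: single k=0 term ⇒ -0.706816;  D = +0.250771-0.660834i
Y_1^{m'}(θ=1.1241,φ=3.3549) and Σ D·Y over m':
  (-0.2508-0.6608i)·(-0.3045+0.0660i)  (-0.0287+0.0000i)·(+0.2111+0.0000i)  (+0.2508-0.6608i)·(+0.3045+0.0660i)
Y_1^0(R⁻¹ n̂) = +0.233858+0.000000i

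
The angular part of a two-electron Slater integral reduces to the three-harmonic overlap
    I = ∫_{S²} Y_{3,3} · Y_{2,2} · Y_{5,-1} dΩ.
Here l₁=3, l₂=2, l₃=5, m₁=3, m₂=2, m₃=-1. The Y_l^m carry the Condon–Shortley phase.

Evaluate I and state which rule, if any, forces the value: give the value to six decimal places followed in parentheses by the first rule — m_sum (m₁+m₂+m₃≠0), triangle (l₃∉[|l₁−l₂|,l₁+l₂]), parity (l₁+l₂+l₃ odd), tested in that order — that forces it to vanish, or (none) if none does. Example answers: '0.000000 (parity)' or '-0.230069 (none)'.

Σmᵢ = 4 ≠ 0, so the φ-integral vanishes; I = 0

0.000000 (m_sum)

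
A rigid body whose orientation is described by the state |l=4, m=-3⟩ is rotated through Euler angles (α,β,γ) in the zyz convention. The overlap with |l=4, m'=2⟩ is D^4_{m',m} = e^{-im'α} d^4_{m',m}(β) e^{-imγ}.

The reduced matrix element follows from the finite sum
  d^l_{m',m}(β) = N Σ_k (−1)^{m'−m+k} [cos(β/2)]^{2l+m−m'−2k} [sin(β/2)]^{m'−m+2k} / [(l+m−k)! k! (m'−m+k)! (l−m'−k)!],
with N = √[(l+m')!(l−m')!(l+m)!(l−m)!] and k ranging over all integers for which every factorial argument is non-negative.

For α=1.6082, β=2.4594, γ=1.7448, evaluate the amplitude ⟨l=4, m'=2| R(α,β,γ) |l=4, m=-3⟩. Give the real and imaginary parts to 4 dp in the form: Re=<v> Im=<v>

D^4_{2,-3}(1.6082,2.4594,1.7448) = e^{-i·2·1.6082}·d^4_{2,-3}(2.4594)·e^{-i·-3·1.7448}. Compute d first:
With c≡cos(β/2)=0.334520 and s≡sin(β/2)=0.942388, N=[720·2·1·5040]^{1/2}=2693.993318
The bounds max(0,m−m')=0 and min(l+m,l−m')=1 give 2 terms
  k=0: (−1)^5·2693.9933/(240)·0.3345^3·0.9424^5 = -0.312322
  k=1: (−1)^6·2693.9933/(720)·0.3345^1·0.9424^7 = +0.826222
d^4_{2,-3}(2.4594) = -0.312322 +0.826222 = +0.513899
D = (-0.997203+0.074738i)·(+0.513899)·(+0.498624-0.866818i) = -0.222234+0.463362i

Re=-0.2222 Im=0.4634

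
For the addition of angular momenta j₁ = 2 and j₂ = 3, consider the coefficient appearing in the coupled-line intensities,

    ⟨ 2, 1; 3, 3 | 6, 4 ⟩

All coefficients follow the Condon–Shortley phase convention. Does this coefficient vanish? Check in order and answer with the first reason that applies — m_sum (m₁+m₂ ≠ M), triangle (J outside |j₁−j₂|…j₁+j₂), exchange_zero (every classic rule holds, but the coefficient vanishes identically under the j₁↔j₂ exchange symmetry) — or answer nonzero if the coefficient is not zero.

triangle

m-sum: m₁+m₂ = 1+3 = 4, M = 4  ✓
triangle: need |j₁−j₂| ≤ J ≤ j₁+j₂, i.e. J ∈ [1, 5]; J = 6 is outside ✗ ⇒ coefficient is 0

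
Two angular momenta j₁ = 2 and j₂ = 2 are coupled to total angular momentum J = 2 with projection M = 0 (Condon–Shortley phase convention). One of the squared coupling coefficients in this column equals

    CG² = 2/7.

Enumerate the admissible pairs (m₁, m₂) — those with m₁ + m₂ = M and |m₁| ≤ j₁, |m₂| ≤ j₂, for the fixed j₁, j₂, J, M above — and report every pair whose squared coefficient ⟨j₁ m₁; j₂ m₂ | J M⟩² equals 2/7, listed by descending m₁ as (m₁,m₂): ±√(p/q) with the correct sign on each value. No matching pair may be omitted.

Admissible pairs with m₁+m₂ = M = 0: (-2,2), (-1,1), (0,0), (1,-1), (2,-2)
  (m₁,m₂)=(2,-2): CG² = 2/7, CG = +√(2/7)   ← matches the target
  (m₁,m₂)=(1,-1): CG² = 1/14, CG = +√(1/14)
  (m₁,m₂)=(0,0): CG² = 2/7, CG = −√(2/7)   ← matches the target
  (m₁,m₂)=(-1,1): CG² = 1/14, CG = +√(1/14)
  (m₁,m₂)=(-2,2): CG² = 2/7, CG = +√(2/7)   ← matches the target
Pairs with CG² = 2/7: (2,-2): +√(2/7); (0,0): −√(2/7); (-2,2): +√(2/7)

(2,-2): +√(2/7); (0,0): −√(2/7); (-2,2): +√(2/7)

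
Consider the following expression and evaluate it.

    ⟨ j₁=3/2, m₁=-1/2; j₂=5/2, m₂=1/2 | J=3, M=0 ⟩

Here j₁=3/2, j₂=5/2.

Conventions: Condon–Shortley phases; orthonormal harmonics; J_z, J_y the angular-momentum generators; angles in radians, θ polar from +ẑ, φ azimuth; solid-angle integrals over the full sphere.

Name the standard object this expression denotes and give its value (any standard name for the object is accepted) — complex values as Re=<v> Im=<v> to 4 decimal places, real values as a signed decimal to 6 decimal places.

Clebsch–Gordan coefficient, −√(1/5) ≈ -0.447214

This is a Clebsch–Gordan (vector-coupling) coefficient.
j₁+j₂−J=1  J+j₁−j₂=2  J−j₁+j₂=4  j₁+j₂+J+1=8
(j₁±m₁, j₂±m₂, J±M) = (1,2,3,2,3,3)
P² = 36/5
sum k=0..1:
  [0] +1/12 = 1/12
  [1] −1/4 = -1/4
S = -1/6
C² = P²·S² = 1/5 ; C = -0.447214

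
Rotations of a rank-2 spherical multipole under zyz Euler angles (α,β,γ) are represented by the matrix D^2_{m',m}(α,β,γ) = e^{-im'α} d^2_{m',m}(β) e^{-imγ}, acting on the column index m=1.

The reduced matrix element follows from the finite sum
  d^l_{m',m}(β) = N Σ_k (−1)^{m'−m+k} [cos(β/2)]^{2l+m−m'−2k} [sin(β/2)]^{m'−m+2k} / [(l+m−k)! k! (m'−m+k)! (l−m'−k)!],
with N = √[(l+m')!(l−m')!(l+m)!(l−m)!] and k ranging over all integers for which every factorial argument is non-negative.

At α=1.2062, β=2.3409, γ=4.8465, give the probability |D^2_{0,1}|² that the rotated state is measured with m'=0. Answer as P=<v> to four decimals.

P=0.3746

D^2_{0,1}(1.2062,2.3409,4.8465) = e^{-i·0·1.2062}·d^2_{0,1}(2.3409)·e^{-i·1·4.8465}. Compute d first:
With c≡cos(β/2)=0.389737 and s≡sin(β/2)=0.920926, N=[2·2·6·1]^{1/2}=4.898979
Admissible k: 1..2 (factorial args all ≥0)
  k=1: (−1)^0·4.8990/(2)·0.3897^3·0.9209^1 = +0.133542
  k=2: (−1)^1·4.8990/(2)·0.3897^1·0.9209^3 = -0.745627
d^2_{0,1}(2.3409) = +0.133542 -0.745627 = -0.612086
|D^2_{0,1}|² = |d^2_{0,1}(β)|² = (-0.612086)² = 0.374649 (the z-rotation phases have unit modulus)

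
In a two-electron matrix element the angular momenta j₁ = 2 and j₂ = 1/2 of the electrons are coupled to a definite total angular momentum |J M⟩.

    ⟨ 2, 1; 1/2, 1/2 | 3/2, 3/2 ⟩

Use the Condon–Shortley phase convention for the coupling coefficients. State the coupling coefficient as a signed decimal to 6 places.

-0.447214

triangle: 1!×3!×0!/5! = 6/120
(j±m)!: 3!×1!×1!×0!×3!×0! = 36
prefactor² = (2J+1)×Δ×N² = 36/5
  k=1: −1/(1!×0!×0!×0!×3!×0!) = -1/6
Σ = -1/6  ⇒  CG² = 36/5×(-1/6)² = 1/5
CG = −√(1/5) = -0.447214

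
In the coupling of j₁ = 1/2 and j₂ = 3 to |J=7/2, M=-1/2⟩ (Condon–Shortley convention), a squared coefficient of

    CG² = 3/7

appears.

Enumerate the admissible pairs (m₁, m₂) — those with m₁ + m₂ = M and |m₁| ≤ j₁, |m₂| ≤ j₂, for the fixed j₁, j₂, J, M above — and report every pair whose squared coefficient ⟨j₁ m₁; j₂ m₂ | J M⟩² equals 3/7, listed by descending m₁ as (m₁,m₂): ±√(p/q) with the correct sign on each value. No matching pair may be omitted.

(1/2,-1): +√(3/7)

Admissible pairs with m₁+m₂ = M = -1/2: (-1/2,0), (1/2,-1)
  (m₁,m₂)=(1/2,-1): CG² = 3/7, CG = +√(3/7)   ← matches the target
  (m₁,m₂)=(-1/2,0): CG² = 4/7, CG = +√(4/7)
Pairs with CG² = 3/7: (1/2,-1): +√(3/7)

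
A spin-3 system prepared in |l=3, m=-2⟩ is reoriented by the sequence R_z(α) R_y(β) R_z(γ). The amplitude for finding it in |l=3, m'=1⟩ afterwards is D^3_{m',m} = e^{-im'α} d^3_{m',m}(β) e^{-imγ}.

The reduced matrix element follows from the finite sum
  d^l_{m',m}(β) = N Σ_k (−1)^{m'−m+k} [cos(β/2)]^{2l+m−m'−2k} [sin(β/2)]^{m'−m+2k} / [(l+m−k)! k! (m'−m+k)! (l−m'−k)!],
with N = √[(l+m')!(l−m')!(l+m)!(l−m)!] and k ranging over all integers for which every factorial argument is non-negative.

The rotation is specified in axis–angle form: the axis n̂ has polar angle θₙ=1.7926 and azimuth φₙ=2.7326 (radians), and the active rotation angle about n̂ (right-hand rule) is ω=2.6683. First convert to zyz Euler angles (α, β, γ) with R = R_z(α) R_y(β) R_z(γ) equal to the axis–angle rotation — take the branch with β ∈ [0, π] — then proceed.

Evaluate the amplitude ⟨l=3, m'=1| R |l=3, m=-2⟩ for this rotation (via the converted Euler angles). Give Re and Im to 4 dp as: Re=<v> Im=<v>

Axis–angle → zyz. n̂ = (sinθₙcosφₙ, sinθₙsinφₙ, cosθₙ) = (-0.895045, +0.387943, -0.219989), ω = 2.6683.
R = I cosω + sinω [n̂]ₓ + (1−cosω) n̂n̂ᵀ gives
  R = [+0.624074, -0.556007, +0.548988; -0.756558, -0.605617, +0.246674; +0.195324, -0.569284, -0.798602]
β = atan2(√(R₁₃²+R₂₃²), R₃₃) = 2.495764; α = atan2(R₂₃, R₁₃) mod 2π = 0.422292; γ = atan2(R₃₂, −R₃₁) mod 2π = 4.381870
First d^3_{1,-2}(β=2.4958), then the phase factors e^{-i(1)α} and e^{-i(-2)γ}:
c=cos(2.495764/2)=0.317331, s=sin(2.495764/2)=0.948315; N=√[24·2·1·120]=75.894664
Admissible k: 0..1 (factorial args all ≥0)
  k=0: (−1)^3·75.8947/(12)·0.3173^3·0.9483^3 = -0.172356
  k=1: (−1)^4·75.8947/(24)·0.3173^1·0.9483^5 = +0.769618
d^3_{1,-2}(2.4958) = -0.172356 +0.769618 = +0.597262
Phases: e^{-i·(1)·0.4223}=+0.912152-0.409852i, e^{-i·(-2)·4.3819}=-0.789355+0.613937i ⇒ D=-0.279751+0.527695i

Re=-0.2798 Im=0.5277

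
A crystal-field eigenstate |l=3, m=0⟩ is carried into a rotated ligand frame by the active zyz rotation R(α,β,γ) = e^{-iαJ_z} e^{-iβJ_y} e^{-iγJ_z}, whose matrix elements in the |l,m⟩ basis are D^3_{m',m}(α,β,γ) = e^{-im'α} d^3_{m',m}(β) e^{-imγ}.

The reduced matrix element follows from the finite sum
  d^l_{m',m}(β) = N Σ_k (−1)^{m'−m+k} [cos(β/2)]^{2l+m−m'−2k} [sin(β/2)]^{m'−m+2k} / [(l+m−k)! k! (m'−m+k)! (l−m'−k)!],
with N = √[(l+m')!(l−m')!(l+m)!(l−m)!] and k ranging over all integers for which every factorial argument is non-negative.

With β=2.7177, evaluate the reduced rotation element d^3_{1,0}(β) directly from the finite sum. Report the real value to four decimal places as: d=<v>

d=-0.5618

d^3_{1,0}(β=2.7177) via the finite sum:
With c≡cos(β/2)=0.210363 and s≡sin(β/2)=0.977623, N=[24·2·6·6]^{1/2}=41.569219
Admissible k: 0..2 (factorial args all ≥0)
  k=0: (−1)^1·41.5692/(12)·0.2104^5·0.9776^1 = -0.001395
  k=1: (−1)^2·41.5692/(4)·0.2104^3·0.9776^3 = +0.090393
  k=2: (−1)^3·41.5692/(12)·0.2104^1·0.9776^5 = -0.650756
d^3_{1,0}(2.7177) = -0.001395 +0.090393 -0.650756 = -0.561758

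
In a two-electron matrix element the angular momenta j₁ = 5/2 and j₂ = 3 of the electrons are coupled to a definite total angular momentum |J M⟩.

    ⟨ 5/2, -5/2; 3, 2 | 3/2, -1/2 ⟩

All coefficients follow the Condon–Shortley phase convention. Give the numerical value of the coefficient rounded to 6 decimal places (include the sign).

j₁+j₂−J=4  J+j₁−j₂=1  J−j₁+j₂=2  j₁+j₂+J+1=8
(j₁±m₁, j₂±m₂, J±M) = (0,5,5,1,1,2)
P² = 960/7
sum k=4..4:
  [4] +1/24 = 1/24
S = 1/24
C² = P²·S² = 5/21 ; C = +0.487950

+0.487950  (= +√(5/21))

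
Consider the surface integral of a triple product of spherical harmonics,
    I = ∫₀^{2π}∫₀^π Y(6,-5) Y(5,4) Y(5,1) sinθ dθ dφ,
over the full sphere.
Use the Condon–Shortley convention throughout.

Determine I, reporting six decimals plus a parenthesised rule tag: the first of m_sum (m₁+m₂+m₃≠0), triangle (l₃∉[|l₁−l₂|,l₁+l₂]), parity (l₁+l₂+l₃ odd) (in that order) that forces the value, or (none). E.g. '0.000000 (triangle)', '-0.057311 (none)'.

Checks pass: Σm=0; 16 even; l₃=5∈[1,11].
(2·6+1)(2·5+1)(2·5+1) = 1573
Δ: 6! 6! 4! / 17! → 1/28588560
sum: t=1:−1/345600 t=2:+1/13824 t=3:−1/5184 t=4:+1/13824 t=5:−1/345600 = -7/129600
3j²(6 5 5; 0 0 0) = Δ·Π!·Σ² = 80/7293  (sign +1)
sum: t=5:−1/2073600 t=6:+1/518400 = 1/691200
3j²(6 5 5; -5 4 1) = Δ·Π!·Σ² = 81/4420  (sign +1)
combine: 4πI² = 1573·80/7293·81/4420 = 1188/3757
take √, sign +1: I = 0.15862904
No selection rule forces the value: the integral is nonzero (none).

0.158629 (none)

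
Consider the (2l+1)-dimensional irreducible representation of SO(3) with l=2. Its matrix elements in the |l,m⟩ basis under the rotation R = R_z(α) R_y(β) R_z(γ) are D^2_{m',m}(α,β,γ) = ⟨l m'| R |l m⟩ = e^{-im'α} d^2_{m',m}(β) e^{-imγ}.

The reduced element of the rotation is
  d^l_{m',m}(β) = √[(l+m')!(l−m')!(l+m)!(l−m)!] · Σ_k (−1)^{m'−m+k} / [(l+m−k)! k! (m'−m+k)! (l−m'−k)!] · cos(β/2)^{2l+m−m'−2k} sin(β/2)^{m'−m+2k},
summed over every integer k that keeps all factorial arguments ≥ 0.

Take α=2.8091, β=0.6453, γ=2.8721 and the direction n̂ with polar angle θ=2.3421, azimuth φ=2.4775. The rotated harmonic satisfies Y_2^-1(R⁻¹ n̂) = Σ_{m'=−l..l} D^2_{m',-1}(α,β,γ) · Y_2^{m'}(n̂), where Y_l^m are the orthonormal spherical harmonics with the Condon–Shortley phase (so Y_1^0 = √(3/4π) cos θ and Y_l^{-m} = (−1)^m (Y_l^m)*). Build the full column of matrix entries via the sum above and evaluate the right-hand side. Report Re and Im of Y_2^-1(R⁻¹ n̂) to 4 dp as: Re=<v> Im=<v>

Re=0.1139 Im=-0.0036

Need the full column D^2_{m',-1} for m'=−2..2 at α=2.8091, β=0.6453, γ=2.8721.
cos(β/2)=0.948398, sin(β/2)=0.317081
d^2_{-2,-1}: single k=1 term ⇒ +0.540969;  D = -0.321465+0.435096i
d^2_{-1,-1}: k∈[0..1] ⇒ +0.809028 -0.271296 = +0.537732;  D = +0.443206-0.304507i
d^2_{0,-1}: k∈[0..1] ⇒ -0.662549 +0.074059 = -0.588491;  D = +0.567250-0.156681i
d^2_{1,-1}: k∈[0..1] ⇒ +0.271296 -0.010108 = +0.261188;  D = +0.260669+0.016444i
d^2_{2,-1}: single k=0 term ⇒ -0.060469;  D = +0.055801+0.023296i
Y_2^{m'}(θ=2.3421,φ=2.4775) and Σ D·Y over m':
  (-0.3215+0.4351i)·(+0.0477+0.1928i)  (+0.4432-0.3045i)·(+0.3041+0.2380i)  (+0.5672-0.1567i)·(+0.1444+0.0000i)  (+0.2607+0.0164i)·(-0.3041+0.2380i)  (+0.0558+0.0233i)·(+0.0477-0.1928i)
Y_2^-1(R⁻¹ n̂) = +0.113891-0.003552i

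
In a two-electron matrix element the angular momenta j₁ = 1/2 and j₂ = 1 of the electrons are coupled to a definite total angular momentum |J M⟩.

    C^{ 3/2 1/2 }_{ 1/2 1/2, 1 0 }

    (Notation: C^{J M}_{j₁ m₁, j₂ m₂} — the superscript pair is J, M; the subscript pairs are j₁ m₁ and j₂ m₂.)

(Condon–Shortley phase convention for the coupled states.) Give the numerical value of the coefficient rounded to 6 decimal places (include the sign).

triangle: 0!·1!·2!/4! = 2/24
(j±m)!: 1!·0!·1!·1!·2!·1! = 2
prefactor² = (2J+1)·Δ·N² = 2/3
  k=0: +1/(0!·0!·0!·1!·1!·1!) = 1
Σ = 1  ⇒  CG² = 2/3·1² = 2/3
CG = +√(2/3) = +0.816497

+√(2/3) = +0.816497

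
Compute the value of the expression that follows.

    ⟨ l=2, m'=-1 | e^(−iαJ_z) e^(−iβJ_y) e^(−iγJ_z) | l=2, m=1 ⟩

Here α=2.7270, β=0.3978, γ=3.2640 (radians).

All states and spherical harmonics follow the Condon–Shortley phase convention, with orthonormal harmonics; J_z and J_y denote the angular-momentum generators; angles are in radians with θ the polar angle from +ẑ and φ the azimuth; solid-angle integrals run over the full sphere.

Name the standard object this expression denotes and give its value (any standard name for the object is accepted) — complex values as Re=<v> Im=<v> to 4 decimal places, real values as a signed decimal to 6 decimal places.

This is a Wigner D-matrix element — the rotation-matrix element ⟨l m'| R(α,β,γ) |l m⟩ in the angular-momentum basis.
First d^2_{-1,1}(β=0.3978), then the phase factors e^{-i(-1)α} and e^{-i(1)γ}:
c=cos(0.397800/2)=0.980285, s=sin(0.397800/2)=0.197591; N=√[1·6·6·1]=6.000000
k: max(0,(1)−(-1))=2 … min(2+(1),2−(-1))=3
  k=2: (−1)^0·6.0000/(2)·0.9803^2·0.1976^2 = +0.112554
  k=3: (−1)^1·6.0000/(6)·0.9803^0·0.1976^4 = -0.001524
d^2_{-1,1}(0.3978) = +0.112554 -0.001524 = +0.111030
Phases: e^{-i·(-1)·2.7270}=-0.915280+0.402817i, e^{-i·(1)·3.2640}=-0.992518+0.122102i ⇒ D=+0.095402-0.056798i

Wigner D-matrix element, Re=0.0954 Im=-0.0568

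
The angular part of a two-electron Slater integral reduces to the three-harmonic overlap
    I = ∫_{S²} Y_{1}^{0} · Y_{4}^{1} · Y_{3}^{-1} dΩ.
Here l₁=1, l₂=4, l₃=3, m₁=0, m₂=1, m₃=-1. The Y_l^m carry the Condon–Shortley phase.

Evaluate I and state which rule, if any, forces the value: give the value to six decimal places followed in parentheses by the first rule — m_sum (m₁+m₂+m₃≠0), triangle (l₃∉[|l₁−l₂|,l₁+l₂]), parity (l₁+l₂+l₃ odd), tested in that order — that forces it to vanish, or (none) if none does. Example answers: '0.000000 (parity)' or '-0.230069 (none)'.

-0.238414 (none)

Checks pass: Σm=0; 8 even; l₃=3∈[3,5].
(2·1+1)(2·4+1)(2·3+1) = 189
Δ: 2! 0! 6! / 9! → 1/252
sum: t=1:−1/36 = -1/36
3j²(1 4 3; 0 0 0) = Δ·Π!·Σ² = 4/63  (sign +1)
sum: t=1:−1/48 = -1/48
3j²(1 4 3; 0 1 -1) = Δ·Π!·Σ² = 5/84  (sign -1)
combine: 4πI² = 189·4/63·5/84 = 5/7
take √, sign -1: I = -0.23841361
No selection rule forces the value: the integral is nonzero (none).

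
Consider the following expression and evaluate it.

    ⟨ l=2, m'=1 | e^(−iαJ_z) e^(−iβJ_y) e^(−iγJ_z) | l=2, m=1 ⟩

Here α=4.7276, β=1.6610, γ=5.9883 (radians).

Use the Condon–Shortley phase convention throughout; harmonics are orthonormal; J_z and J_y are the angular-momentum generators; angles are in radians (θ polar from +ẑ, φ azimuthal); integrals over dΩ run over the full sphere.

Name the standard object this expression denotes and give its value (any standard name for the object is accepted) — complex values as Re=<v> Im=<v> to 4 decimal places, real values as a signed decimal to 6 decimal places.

This is a Wigner D-matrix element — the rotation-matrix element ⟨l m'| R(α,β,γ) |l m⟩ in the angular-momentum basis.
Split into d^2_{1,1}(β=1.6610) × two z-phases.
With c≡cos(β/2)=0.674507 and s≡sin(β/2)=0.738269, N=[6·1·6·1]^{1/2}=6.000000
The bounds max(0,m−m')=0 and min(l+m,l−m')=1 give 2 terms
  k=0: (−1)^0·6.0000/(6)·0.6745^4·0.7383^0 = +0.206988
  k=1: (−1)^1·6.0000/(2)·0.6745^2·0.7383^2 = -0.743914
d^2_{1,1}(1.6610) = +0.206988 -0.743914 = -0.536926
Attach z-rotation phases: D = e^{-i(1)(4.7276)}·(-0.536926)·e^{-i(1)(5.9883)} = +0.148214-0.516064i

Wigner D-matrix element, Re=0.1482 Im=-0.5161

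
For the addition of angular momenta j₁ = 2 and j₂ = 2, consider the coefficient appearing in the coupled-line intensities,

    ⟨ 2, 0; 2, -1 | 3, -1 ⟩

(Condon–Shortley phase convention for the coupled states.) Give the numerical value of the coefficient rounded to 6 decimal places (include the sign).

+0.447214  (= +√(1/5))

j₁+j₂−J=1  J+j₁−j₂=3  J−j₁+j₂=3  j₁+j₂+J+1=8
(j₁±m₁, j₂±m₂, J±M) = (2,2,1,3,2,4)
P² = 36/5
sum k=0..1:
  [0] +1/4 = 1/4
  [1] −1/12 = -1/12
S = 1/6
C² = P²·S² = 1/5 ; C = +0.447214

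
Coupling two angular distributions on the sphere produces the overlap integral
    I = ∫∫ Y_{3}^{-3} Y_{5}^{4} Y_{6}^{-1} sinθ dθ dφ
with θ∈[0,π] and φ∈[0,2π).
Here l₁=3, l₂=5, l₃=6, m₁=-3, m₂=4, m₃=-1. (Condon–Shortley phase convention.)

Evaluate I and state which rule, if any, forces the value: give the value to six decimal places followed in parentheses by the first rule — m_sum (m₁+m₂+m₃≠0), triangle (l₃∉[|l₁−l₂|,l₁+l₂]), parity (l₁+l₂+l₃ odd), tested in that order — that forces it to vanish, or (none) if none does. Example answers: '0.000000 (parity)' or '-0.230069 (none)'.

Rules hold: Σm=0, L=14 even, 2≤6≤8.
N = 7·11·13 = 1001
Δ = 2!·4!·8!/15! = 1/675675
Racah Σ t=0..2: t=0:+1/8640 t=1:−1/2304 t=2:+1/8640 = -7/34560
⇒ 3j(3 5 6; 0 0 0)² = 7/429, sgn -1
Racah Σ t=2..2: t=2:+1/241920 = 1/241920
⇒ 3j(3 5 6; -3 4 -1)² = 4/1001, sgn -1
4πI² = N·(3j₀)²·(3jₘ)² = 28/429
I = +1·√(0.0652681/4π) = 0.07206849
No selection rule forces the value: the integral is nonzero (none).

0.072068 (none)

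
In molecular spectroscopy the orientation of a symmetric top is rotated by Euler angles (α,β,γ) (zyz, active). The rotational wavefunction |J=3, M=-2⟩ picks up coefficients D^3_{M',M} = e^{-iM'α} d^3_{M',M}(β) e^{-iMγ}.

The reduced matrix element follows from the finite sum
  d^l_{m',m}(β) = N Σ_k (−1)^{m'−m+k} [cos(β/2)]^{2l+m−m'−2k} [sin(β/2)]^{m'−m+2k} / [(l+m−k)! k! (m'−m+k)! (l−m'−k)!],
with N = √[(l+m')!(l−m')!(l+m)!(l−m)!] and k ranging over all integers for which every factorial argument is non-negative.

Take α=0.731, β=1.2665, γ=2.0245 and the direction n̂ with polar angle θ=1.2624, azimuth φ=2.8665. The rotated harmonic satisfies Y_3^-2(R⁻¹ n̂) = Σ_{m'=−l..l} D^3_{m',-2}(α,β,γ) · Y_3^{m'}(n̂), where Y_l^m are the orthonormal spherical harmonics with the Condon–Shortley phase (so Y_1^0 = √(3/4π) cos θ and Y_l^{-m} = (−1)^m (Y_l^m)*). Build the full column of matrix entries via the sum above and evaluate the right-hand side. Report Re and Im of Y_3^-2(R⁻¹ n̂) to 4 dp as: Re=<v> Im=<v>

Re=-0.3394 Im=0.0332

Need the full column D^3_{m',-2} for m'=−3..3 at α=0.7310, β=1.2665, γ=2.0245.
cos(β/2)=0.806109, sin(β/2)=0.591768
d^3_{-3,-2}: single k=1 term ⇒ +0.493395;  D = +0.492976-0.020315i
d^3_{-2,-2}: k∈[0..1] ⇒ +0.274385 -0.739344 = -0.464959;  D = -0.333091+0.324403i
d^3_{-1,-2}: k∈[0..1] ⇒ -0.636970 +0.686538 = +0.049568;  D = +0.003349-0.049455i
d^3_{0,-2}: k∈[0..1] ⇒ +0.809911 -0.436468 = +0.373443;  D = -0.229962-0.294239i
d^3_{1,-2}: k∈[0..1] ⇒ -0.686538 +0.184991 = -0.501547;  D = +0.493763+0.088018i
d^3_{2,-2}: k∈[0..1] ⇒ +0.398439 -0.042945 = +0.355495;  D = -0.302211+0.187202i
d^3_{3,-2}: single k=0 term ⇒ -0.143293;  D = +0.040316-0.137505i
Y_3^{m'}(θ=1.2624,φ=2.8665) and Σ D·Y over m':
  (+0.4930-0.0203i)·(-0.2448-0.2652i)  (-0.3331+0.3244i)·(+0.2401+0.1472i)  (+0.0033-0.0495i)·(+0.1598+0.0451i)  (-0.2300-0.2942i)·(-0.2876+0.0000i)  (+0.4938+0.0880i)·(-0.1598+0.0451i)  (-0.3022+0.1872i)·(+0.2401-0.1472i)  (+0.0403-0.1375i)·(+0.2448-0.2652i)
Y_3^-2(R⁻¹ n̂) = -0.339371+0.033250i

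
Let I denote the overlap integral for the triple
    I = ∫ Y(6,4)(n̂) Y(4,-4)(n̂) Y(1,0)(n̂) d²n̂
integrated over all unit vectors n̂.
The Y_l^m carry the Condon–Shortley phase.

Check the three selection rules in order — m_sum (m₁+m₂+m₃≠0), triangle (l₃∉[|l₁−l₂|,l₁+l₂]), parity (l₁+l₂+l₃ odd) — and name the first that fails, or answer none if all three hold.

Σmᵢ = 0  ✓
l₃∈[|l₁−l₂|,l₁+l₂]=[2,10] required, l₃=1 fails  ✗
Σlᵢ = 11 ⇒ odd

triangle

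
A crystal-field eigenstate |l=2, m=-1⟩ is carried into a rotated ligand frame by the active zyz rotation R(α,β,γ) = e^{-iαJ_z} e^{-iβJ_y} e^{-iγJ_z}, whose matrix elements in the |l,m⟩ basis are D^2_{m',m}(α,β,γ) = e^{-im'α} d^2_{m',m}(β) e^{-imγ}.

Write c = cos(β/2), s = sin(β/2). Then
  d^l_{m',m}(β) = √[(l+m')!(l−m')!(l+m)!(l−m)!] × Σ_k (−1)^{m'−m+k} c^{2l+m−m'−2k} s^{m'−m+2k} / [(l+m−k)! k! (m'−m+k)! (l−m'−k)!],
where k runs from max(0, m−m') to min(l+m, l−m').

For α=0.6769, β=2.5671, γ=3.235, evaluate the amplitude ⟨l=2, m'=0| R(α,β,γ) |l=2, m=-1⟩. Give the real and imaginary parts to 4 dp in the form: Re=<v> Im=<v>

First d^2_{0,-1}(β=2.5671), then the phase factors e^{-i(0)α} and e^{-i(-1)γ}:
With c≡cos(β/2)=0.283312 and s≡sin(β/2)=0.959028, N=[2·2·1·6]^{1/2}=4.898979
Admissible k: 0..1 (factorial args all ≥0)
  k=0: (−1)^1·4.8990/(2)·0.2833^3·0.9590^1 = -0.053420
  k=1: (−1)^2·4.8990/(2)·0.2833^1·0.9590^3 = +0.612117
d^2_{0,-1}(2.5671) = -0.053420 +0.612117 = +0.558697
Attach z-rotation phases: D = e^{-i(0)(0.6769)}·(+0.558697)·e^{-i(-1)(3.2350)} = -0.556262-0.052111i

Re=-0.5563 Im=-0.0521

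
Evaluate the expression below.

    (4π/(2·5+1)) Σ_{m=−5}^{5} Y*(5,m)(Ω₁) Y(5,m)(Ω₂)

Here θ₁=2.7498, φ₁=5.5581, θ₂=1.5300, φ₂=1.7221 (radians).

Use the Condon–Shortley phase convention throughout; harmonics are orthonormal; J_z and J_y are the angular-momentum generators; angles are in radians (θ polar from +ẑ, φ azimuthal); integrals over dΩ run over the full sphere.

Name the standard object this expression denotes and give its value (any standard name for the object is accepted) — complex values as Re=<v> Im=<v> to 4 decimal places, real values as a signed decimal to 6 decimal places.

Legendre polynomial (addition theorem), -0.334665

This sum is the spherical-harmonic addition theorem: it equals the Legendre polynomial P_l(cos γ) of the angle γ between the two directions.
Summing Y*_{l m}(θ₁,φ₁)·Y_{l m}(θ₂,φ₂) over m ∈ [−5, 5]; prefactor 4π/(2·5+1) = 1.142397:
  [-5]  conj(Y_{5,-5})(Ω₁) = -0.00334 + 0.00175j ; Y_{5,-5}(Ω₂) = -0.31725 - 0.33613j ; Δ = 0.00165 + 0.00057j
  [-4]  conj(Y_{5,-4})(Ω₁) = 0.02800 + 0.00689j ; Y_{5,-4}(Ω₂) = 0.04906 - 0.03394j ; Δ = 0.00161 - 0.00061j
  [-3]  conj(Y_{5,-3})(Ω₁) = -0.07320 - 0.10599j ; Y_{5,-3}(Ω₂) = -0.14905 - 0.30549j ; Δ = -0.02147 + 0.03816j
  [-2]  conj(Y_{5,-2})(Ω₁) = -0.04294 + 0.35428j ; Y_{5,-2}(Ω₂) = 0.06554 - 0.02046j ; Δ = 0.00443 + 0.02410j
  [-1]  conj(Y_{5,-1})(Ω₁) = 0.39944 - 0.35395j ; Y_{5,-1}(Ω₂) = -0.04711 - 0.30901j ; Δ = -0.12819 - 0.10675j
  [+0]  conj(Y_{5,0})(Ω₁) = -0.12692 + 0.00000j ; Y_{5,0}(Ω₂) = 0.07099 + 0.00000j ; Δ = -0.00901 + 0.00000j
  [+1]  conj(Y_{5,1})(Ω₁) = -0.39944 - 0.35395j ; Y_{5,1}(Ω₂) = 0.04711 - 0.30901j ; Δ = -0.12819 + 0.10675j
  [+2]  conj(Y_{5,2})(Ω₁) = -0.04294 - 0.35428j ; Y_{5,2}(Ω₂) = 0.06554 + 0.02046j ; Δ = 0.00443 - 0.02410j
  [+3]  conj(Y_{5,3})(Ω₁) = 0.07320 - 0.10599j ; Y_{5,3}(Ω₂) = 0.14905 - 0.30549j ; Δ = -0.02147 - 0.03816j
  [+4]  conj(Y_{5,4})(Ω₁) = 0.02800 - 0.00689j ; Y_{5,4}(Ω₂) = 0.04906 + 0.03394j ; Δ = 0.00161 + 0.00061j
  [+5]  conj(Y_{5,5})(Ω₁) = 0.00334 + 0.00175j ; Y_{5,5}(Ω₂) = 0.31725 - 0.33613j ; Δ = 0.00165 - 0.00057j
Σ over m = -0.29295 + 0.00000j; ×(4π/11) → -0.33466 + 0.00000j. Real part: -0.334665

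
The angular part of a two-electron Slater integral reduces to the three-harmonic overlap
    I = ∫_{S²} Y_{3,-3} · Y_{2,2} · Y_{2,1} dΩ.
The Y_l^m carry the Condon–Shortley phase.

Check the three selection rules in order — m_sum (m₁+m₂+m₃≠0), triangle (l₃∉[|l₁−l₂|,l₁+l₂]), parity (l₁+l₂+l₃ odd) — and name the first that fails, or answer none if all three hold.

Σmᵢ = 0  ✓
l₃∈[|l₁−l₂|,l₁+l₂]=[1,5], have l₃=2  ✓
Σlᵢ = 7 ⇒ odd  ✗

parity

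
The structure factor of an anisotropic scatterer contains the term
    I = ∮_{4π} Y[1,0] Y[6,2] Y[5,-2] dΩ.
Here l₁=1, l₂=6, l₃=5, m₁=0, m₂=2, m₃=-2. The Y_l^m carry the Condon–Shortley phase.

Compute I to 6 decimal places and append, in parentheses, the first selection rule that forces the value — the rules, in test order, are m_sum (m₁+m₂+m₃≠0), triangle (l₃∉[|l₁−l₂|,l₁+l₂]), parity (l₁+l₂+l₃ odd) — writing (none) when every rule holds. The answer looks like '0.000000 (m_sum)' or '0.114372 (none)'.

0.231133 (none)

m-sum 0 ✓  L=12 even ✓  5≤5≤7 ✓
Π(2lᵢ+1) = 3×13×11 = 429
triangle coeff Δ(1,6,5) = 1/858
Σ_t [1,1]: t=1:−1/14400 = -1/14400
(3j)²=6/143 [(1 6 5; 0 0 0)], sign=+1
Σ_t [1,1]: t=1:−1/30240 = -1/30240
(3j)²=16/429 [(1 6 5; 0 2 -2)], sign=+1
⇒ 4πI² = 96/143
I = (+1)√(96/143/(4π)) = 0.23113338
No selection rule forces the value: the integral is nonzero (none).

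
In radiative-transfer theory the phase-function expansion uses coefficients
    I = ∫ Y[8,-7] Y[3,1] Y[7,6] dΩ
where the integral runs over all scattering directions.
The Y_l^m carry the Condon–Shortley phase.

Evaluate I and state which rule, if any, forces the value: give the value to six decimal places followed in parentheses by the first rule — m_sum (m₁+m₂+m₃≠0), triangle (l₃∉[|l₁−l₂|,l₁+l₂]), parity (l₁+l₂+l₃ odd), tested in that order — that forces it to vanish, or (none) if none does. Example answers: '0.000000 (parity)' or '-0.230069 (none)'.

0.061743 (none)

Rules hold: Σm=0, L=18 even, 5≤7≤11.
N = 17·7·15 = 1785
Δ = 4!·12!·2!/19! = 1/5290740
Racah Σ t=1..3: t=1:−1/7257600 t=2:+1/2073600 t=3:−1/7257600 = 1/4838400
⇒ 3j(8 3 7; 0 0 0)² = 252/20995, sgn -1
Racah Σ t=3..4: t=3:−1/2874009600 t=4:+1/1916006400 = 1/5748019200
⇒ 3j(8 3 7; -7 1 6)² = 13/5814, sgn -1
4πI² = N·(3j₀)²·(3jₘ)² = 294/6137
I = +1·√(0.0479061/4π) = 0.06174342
No selection rule forces the value: the integral is nonzero (none).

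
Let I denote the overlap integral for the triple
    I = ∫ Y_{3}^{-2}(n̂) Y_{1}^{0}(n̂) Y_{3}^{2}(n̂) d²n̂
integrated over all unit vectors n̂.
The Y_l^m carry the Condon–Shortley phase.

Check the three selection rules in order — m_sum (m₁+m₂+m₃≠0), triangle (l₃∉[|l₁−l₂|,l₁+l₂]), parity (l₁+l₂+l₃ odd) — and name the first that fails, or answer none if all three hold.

m₁+m₂+m₃ = -2 + 0 + 2 = 0  ✓
triangle: |3−1|=2 ≤ l₃=3 ≤ 3+1=4  ✓
parity: l₁+l₂+l₃ = 7 is odd  ✗

parity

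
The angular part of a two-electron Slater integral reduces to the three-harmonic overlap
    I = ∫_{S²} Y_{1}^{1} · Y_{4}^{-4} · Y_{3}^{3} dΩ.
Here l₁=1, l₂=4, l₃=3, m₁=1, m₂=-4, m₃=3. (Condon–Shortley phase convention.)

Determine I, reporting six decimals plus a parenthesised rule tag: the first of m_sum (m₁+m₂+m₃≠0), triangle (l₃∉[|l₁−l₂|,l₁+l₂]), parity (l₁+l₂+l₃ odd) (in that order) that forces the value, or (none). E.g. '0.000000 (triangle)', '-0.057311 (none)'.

0.325735 (none)

Rules hold: Σm=0, L=8 even, 3≤3≤5.
N = 3·9·7 = 189
Δ = 2!·0!·6!/9! = 1/252
Racah Σ t=1..1: t=1:−1/36 = -1/36
⇒ 3j(1 4 3; 0 0 0)² = 4/63, sgn +1
Racah Σ t=0..0: t=0:+1/1440 = 1/1440
⇒ 3j(1 4 3; 1 -4 3)² = 1/9, sgn +1
4πI² = N·(3j₀)²·(3jₘ)² = 4/3
I = +1·√(1.33333/4π) = 0.32573501
No selection rule forces the value: the integral is nonzero (none).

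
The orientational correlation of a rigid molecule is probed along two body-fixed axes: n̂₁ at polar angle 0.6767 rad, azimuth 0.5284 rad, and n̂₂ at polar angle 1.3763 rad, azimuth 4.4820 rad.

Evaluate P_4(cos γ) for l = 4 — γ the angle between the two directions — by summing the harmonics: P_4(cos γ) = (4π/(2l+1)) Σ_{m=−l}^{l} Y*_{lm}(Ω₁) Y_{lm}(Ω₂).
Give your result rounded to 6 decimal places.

0.121404

Term-by-term m-sum for l=4 (normalisation 4π/9 = 1.396263):
  term(m=-4) = -0.027751+0.002965i   from Y*(Ω₁)=-0.035153+0.058273i, Y(Ω₂)=+0.247932+0.326654i
  term(m=-3) = +0.041683+0.035508i   from Y*(Ω₁)=-0.003452+0.239624i, Y(Ω₂)=+0.145645-0.176049i
  term(m=-2) = +0.005402+0.101406i   from Y*(Ω₁)=+0.209937+0.371823i, Y(Ω₂)=+0.213020+0.105747i
  term(m=-1) = +0.048995-0.051675i   from Y*(Ω₁)=+0.250322+0.146130i, Y(Ω₂)=+0.056101-0.239183i
  term(m=+0) = -0.049709-0.000000i   from Y*(Ω₁)=-0.243700-0.000000i, Y(Ω₂)=+0.203977+0.000000i
  term(m=+1) = +0.048995+0.051675i   from Y*(Ω₁)=-0.250322+0.146130i, Y(Ω₂)=-0.056101-0.239183i
  term(m=+2) = +0.005402-0.101406i   from Y*(Ω₁)=+0.209937-0.371823i, Y(Ω₂)=+0.213020-0.105747i
  term(m=+3) = +0.041683-0.035508i   from Y*(Ω₁)=+0.003452+0.239624i, Y(Ω₂)=-0.145645-0.176049i
  term(m=+4) = -0.027751-0.002965i   from Y*(Ω₁)=-0.035153-0.058273i, Y(Ω₂)=+0.247932-0.326654i
Accumulated sum +0.086949-0.000000i; after 4π/(2l+1) scaling, +0.121404-0.000000i ⇒ P_4 = 0.121404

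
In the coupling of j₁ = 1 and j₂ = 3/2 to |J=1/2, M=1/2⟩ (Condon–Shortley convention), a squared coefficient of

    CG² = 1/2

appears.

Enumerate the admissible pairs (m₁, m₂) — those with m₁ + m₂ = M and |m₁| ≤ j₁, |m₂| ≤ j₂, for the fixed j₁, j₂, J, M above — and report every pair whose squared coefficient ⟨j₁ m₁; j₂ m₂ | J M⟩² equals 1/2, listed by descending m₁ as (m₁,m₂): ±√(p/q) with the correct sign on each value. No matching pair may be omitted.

(-1,3/2): +√(1/2)

Admissible pairs with m₁+m₂ = M = 1/2: (-1,3/2), (0,1/2), (1,-1/2)
  (m₁,m₂)=(1,-1/2): CG² = 1/6, CG = +√(1/6)
  (m₁,m₂)=(0,1/2): CG² = 1/3, CG = −√(1/3)
  (m₁,m₂)=(-1,3/2): CG² = 1/2, CG = +√(1/2)   ← matches the target
Pairs with CG² = 1/2: (-1,3/2): +√(1/2)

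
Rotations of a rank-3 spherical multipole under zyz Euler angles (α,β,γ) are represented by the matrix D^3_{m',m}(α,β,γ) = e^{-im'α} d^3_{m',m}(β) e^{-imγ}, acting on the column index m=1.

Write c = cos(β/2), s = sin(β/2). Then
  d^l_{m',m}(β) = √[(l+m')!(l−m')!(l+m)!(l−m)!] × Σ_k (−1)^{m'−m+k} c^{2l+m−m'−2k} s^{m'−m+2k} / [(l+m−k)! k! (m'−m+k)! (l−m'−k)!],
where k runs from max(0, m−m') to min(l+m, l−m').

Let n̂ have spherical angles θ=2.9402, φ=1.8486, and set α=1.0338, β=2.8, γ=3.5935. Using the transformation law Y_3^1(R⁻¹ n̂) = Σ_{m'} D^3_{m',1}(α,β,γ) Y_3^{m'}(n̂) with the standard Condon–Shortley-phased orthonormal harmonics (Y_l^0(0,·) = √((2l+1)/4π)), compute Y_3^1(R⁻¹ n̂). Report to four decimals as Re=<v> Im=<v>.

Re=0.2897 Im=0.0526

Need the full column D^3_{m',1} for m'=−3..3 at α=1.0338, β=2.8000, γ=3.5935.
cos(β/2)=0.169967, sin(β/2)=0.985450
d^3_{-3,1}: single k=4 term ⇒ +0.105515;  D = +0.092995-0.049853i
d^3_{-2,1}: k∈[3..4] ⇒ +0.029719 -0.499502 = -0.469784;  D = -0.021084+0.469310i
d^3_{-1,1}: k∈[2..4] ⇒ +0.004863 -0.217950 +0.915813 = +0.702725;  D = -0.587074-0.386222i
d^3_{0,1}: k∈[1..3] ⇒ +0.000484 -0.048833 +0.547177 = +0.498829;  D = -0.448754+0.217830i
d^3_{1,1}: k∈[0..2] ⇒ +0.000024 -0.006484 +0.163463 = +0.157003;  D = -0.013343+0.156435i
d^3_{2,1}: k∈[0..1] ⇒ -0.000442 +0.029719 = +0.029277;  D = +0.023792+0.017060i
d^3_{3,1}: single k=0 term ⇒ +0.003139;  D = +0.002877-0.001256i
Y_3^{m'}(θ=2.9402,φ=1.8486) and Σ D·Y over m':
  (+0.0930-0.0499i)·(+0.0025+0.0022i)  (-0.0211+0.4693i)·(+0.0340-0.0211i)  (-0.5871-0.3862i)·(-0.0674-0.2362i)  (-0.4488+0.2178i)·(-0.6581+0.0000i)  (-0.0133+0.1564i)·(+0.0674-0.2362i)  (+0.0238+0.0171i)·(+0.0340+0.0211i)  (+0.0029-0.0013i)·(-0.0025+0.0022i)
Y_3^1(R⁻¹ n̂) = +0.289688+0.052641i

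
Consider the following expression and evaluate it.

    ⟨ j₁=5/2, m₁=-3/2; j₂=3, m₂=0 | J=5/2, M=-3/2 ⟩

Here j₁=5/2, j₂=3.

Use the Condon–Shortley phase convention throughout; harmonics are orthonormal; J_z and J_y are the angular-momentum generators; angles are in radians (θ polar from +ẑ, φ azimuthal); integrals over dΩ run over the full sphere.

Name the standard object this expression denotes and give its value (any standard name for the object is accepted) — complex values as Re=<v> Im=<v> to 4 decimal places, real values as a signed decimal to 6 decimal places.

This is a Clebsch–Gordan (vector-coupling) coefficient.
triangle: 3!×2!×3!/9! = 72/362880
(j±m)!: 1!×4!×3!×3!×1!×4! = 20736
prefactor² = (2J+1)×Δ×N² = 864/35
  k=2: +1/(2!×1!×2!×1!×0!×2!) = 1/8
  k=3: −1/(3!×0!×1!×0!×1!×3!) = -1/36
Σ = 7/72  ⇒  CG² = 864/35×(7/72)² = 7/30
CG = +√(7/30) = +0.483046

Clebsch–Gordan coefficient, +√(7/30) ≈ +0.483046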